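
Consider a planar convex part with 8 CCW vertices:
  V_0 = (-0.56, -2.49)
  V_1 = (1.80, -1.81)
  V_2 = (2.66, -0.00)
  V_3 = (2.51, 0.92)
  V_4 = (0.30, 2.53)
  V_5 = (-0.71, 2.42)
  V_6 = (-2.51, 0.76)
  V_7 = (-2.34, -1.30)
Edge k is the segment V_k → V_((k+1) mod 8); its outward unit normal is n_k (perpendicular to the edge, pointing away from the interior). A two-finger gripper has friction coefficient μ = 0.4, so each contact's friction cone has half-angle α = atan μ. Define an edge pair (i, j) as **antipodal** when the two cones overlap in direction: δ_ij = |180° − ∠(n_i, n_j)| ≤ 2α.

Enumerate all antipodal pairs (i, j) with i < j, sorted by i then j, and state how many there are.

count = 7; pairs: (0,4), (0,5), (1,5), (1,6), (2,6), (3,7), (4,7)

α = atan 0.4 = 21.80°;  2α = 43.60°
n_0 = (+0.2769, -0.9609)
n_1 = (+0.9032, -0.4292)
n_2 = (+0.9870, +0.1609)
n_3 = (+0.5888, +0.8083)
n_4 = (-0.1083, +0.9941)
n_5 = (-0.6779, +0.7351)
n_6 = (-0.9966, -0.0822)
n_7 = (-0.5558, -0.8313)
  (0,1): δ = 131.49°  ·
  (0,2): δ = 96.81°  ·
  (0,3): δ = 52.15°  ·
  (0,4): δ = 9.86°  ✓
  (0,5): δ = 26.61°  ✓
  (0,6): δ = 78.64°  ·
  (0,7): δ = 130.16°  ·
  (1,2): δ = 145.33°  ·
  (1,3): δ = 100.66°  ·
  (1,4): δ = 58.37°  ·
  (1,5): δ = 21.90°  ✓
  (1,6): δ = 30.13°  ✓
  (1,7): δ = 81.65°  ·
  (2,3): δ = 135.33°  ·
  (2,4): δ = 93.04°  ·
  (2,5): δ = 56.58°  ·
  (2,6): δ = 4.54°  ✓
  (2,7): δ = 46.98°  ·
  (3,4): δ = 137.71°  ·
  (3,5): δ = 101.24°  ·
  (3,6): δ = 49.21°  ·
  (3,7): δ = 2.31°  ✓
  (4,5): δ = 143.53°  ·
  (4,6): δ = 91.50°  ·
  (4,7): δ = 39.98°  ✓
  (5,6): δ = 127.97°  ·
  (5,7): δ = 76.45°  ·
  (6,7): δ = 128.48°  ·
antipodal pairs: 7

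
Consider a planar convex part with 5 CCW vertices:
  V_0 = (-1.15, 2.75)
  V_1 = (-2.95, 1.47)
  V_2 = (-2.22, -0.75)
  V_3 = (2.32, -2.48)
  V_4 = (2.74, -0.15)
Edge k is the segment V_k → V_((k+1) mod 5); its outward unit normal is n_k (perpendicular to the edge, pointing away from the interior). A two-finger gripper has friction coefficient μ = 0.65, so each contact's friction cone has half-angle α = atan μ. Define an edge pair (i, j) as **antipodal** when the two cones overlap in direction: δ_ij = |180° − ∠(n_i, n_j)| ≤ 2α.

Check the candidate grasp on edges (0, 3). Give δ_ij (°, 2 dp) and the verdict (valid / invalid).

α = atan 0.65 = 33.02°;  2α = 66.05°
edge 0: e_0 = (-1.80, -1.28);  n_0 = (-0.5795, +0.8150)
edge 3: e_3 = (+0.42, +2.33);  n_3 = (+0.9841, -0.1774)
∠(n_0, n_3) = 135.64°
δ = |180° − 135.64°| = 44.36°
44.36° ≤ 2α = 66.05°  →  valid

δ = 44.36°, valid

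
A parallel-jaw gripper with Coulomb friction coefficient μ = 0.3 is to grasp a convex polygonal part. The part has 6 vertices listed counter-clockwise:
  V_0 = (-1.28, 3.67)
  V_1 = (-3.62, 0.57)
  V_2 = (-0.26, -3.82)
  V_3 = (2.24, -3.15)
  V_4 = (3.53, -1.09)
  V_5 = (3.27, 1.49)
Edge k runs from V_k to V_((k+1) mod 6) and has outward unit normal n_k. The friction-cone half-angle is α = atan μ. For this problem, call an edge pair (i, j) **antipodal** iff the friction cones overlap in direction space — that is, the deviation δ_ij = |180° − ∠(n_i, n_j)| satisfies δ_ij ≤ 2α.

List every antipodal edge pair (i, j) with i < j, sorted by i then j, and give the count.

count = 3; pairs: (0,3), (1,4), (1,5)

α = atan 0.3 = 16.70°;  2α = 33.40°
n_0 = (-0.7981, +0.6025)
n_1 = (-0.7941, -0.6078)
n_2 = (+0.2589, -0.9659)
n_3 = (+0.8475, -0.5307)
n_4 = (+0.9950, +0.1003)
n_5 = (+0.4321, +0.9018)
  (0,1): δ = 105.52°  ·
  (0,2): δ = 37.95°  ·
  (0,3): δ = 4.99°  ✓
  (0,4): δ = 42.80°  ·
  (0,5): δ = 101.45°  ·
  (1,2): δ = 112.43°  ·
  (1,3): δ = 69.48°  ·
  (1,4): δ = 31.68°  ✓
  (1,5): δ = 26.97°  ✓
  (2,3): δ = 137.06°  ·
  (2,4): δ = 99.25°  ·
  (2,5): δ = 40.60°  ·
  (3,4): δ = 142.19°  ·
  (3,5): δ = 83.54°  ·
  (4,5): δ = 121.35°  ·
antipodal pairs: 3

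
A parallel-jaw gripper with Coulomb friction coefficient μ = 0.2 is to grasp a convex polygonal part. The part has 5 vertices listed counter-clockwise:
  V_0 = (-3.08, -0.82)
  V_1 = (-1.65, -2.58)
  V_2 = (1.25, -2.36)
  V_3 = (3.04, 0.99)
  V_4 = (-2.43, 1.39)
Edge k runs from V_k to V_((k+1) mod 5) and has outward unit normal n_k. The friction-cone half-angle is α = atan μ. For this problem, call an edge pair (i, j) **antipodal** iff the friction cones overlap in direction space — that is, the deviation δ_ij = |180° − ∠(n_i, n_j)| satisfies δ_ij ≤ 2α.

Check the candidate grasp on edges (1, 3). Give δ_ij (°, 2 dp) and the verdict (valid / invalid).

α = atan 0.2 = 11.31°;  2α = 22.62°
edge 1: e_1 = (+2.90, +0.22);  n_1 = (+0.0756, -0.9971)
edge 3: e_3 = (-5.47, +0.40);  n_3 = (+0.0729, +0.9973)
∠(n_1, n_3) = 171.48°
δ = |180° − 171.48°| = 8.52°
8.52° ≤ 2α = 22.62°  →  valid

δ = 8.52°, valid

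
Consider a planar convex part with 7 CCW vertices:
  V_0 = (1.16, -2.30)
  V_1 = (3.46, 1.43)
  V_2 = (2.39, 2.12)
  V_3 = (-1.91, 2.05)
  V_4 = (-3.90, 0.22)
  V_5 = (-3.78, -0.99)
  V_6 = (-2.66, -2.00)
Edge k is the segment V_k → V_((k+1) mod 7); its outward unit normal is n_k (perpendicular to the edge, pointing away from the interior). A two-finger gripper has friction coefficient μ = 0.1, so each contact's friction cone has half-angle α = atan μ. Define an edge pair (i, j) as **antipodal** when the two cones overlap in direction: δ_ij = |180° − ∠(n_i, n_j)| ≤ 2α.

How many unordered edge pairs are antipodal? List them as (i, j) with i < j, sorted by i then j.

count = 2; pairs: (1,5), (2,6)

α = atan 0.1 = 5.71°;  2α = 11.42°
n_0 = (+0.8512, -0.5249)
n_1 = (+0.5419, +0.8404)
n_2 = (-0.0163, +0.9999)
n_3 = (-0.6769, +0.7361)
n_4 = (-0.9951, -0.0987)
n_5 = (-0.6697, -0.7426)
n_6 = (-0.0783, -0.9969)
  (0,1): δ = 91.16°  ·
  (0,2): δ = 57.41°  ·
  (0,3): δ = 15.74°  ·
  (0,4): δ = 37.32°  ·
  (0,5): δ = 79.62°  ·
  (0,6): δ = 117.17°  ·
  (1,2): δ = 146.25°  ·
  (1,3): δ = 104.58°  ·
  (1,4): δ = 51.52°  ·
  (1,5): δ = 9.23°  ✓
  (1,6): δ = 28.33°  ·
  (2,3): δ = 138.33°  ·
  (2,4): δ = 85.27°  ·
  (2,5): δ = 42.98°  ·
  (2,6): δ = 5.42°  ✓
  (3,4): δ = 126.94°  ·
  (3,5): δ = 84.65°  ·
  (3,6): δ = 47.09°  ·
  (4,5): δ = 137.71°  ·
  (4,6): δ = 100.15°  ·
  (5,6): δ = 142.45°  ·
antipodal pairs: 2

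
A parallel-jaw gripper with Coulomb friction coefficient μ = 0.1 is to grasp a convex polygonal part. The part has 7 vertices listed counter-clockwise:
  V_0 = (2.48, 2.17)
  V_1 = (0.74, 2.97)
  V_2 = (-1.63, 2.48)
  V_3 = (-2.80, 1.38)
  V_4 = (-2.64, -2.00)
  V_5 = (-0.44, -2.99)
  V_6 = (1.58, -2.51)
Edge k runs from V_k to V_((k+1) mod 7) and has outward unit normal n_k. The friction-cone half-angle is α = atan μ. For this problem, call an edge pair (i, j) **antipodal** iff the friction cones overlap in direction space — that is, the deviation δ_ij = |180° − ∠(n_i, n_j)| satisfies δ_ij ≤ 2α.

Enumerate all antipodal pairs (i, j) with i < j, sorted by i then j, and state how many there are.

α = atan 0.1 = 5.71°;  2α = 11.42°
n_0 = (+0.4177, +0.9086)
n_1 = (-0.2025, +0.9793)
n_2 = (-0.6850, +0.7286)
n_3 = (-0.9989, -0.0473)
n_4 = (-0.4104, -0.9119)
n_5 = (+0.2312, -0.9729)
n_6 = (+0.9820, -0.1888)
  (0,1): δ = 143.63°  ·
  (0,2): δ = 112.07°  ·
  (0,3): δ = 62.60°  ·
  (0,4): δ = 0.46°  ✓
  (0,5): δ = 38.06°  ·
  (0,6): δ = 103.81°  ·
  (1,2): δ = 148.45°  ·
  (1,3): δ = 98.97°  ·
  (1,4): δ = 35.91°  ·
  (1,5): δ = 1.69°  ✓
  (1,6): δ = 67.43°  ·
  (2,3): δ = 130.52°  ·
  (2,4): δ = 67.46°  ·
  (2,5): δ = 29.87°  ·
  (2,6): δ = 35.88°  ·
  (3,4): δ = 116.94°  ·
  (3,5): δ = 79.34°  ·
  (3,6): δ = 13.60°  ·
  (4,5): δ = 142.41°  ·
  (4,6): δ = 76.66°  ·
  (5,6): δ = 114.25°  ·
antipodal pairs: 2

count = 2; pairs: (0,4), (1,5)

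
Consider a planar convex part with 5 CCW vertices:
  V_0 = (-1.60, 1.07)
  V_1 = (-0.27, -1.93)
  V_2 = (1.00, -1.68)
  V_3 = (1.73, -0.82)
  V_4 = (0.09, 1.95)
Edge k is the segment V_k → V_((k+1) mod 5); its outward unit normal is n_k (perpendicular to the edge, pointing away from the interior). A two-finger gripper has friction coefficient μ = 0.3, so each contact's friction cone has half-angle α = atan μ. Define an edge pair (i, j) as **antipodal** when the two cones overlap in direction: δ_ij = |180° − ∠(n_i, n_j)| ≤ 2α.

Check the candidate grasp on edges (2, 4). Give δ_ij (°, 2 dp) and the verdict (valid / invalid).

δ = 22.17°, valid

α = atan 0.3 = 16.70°;  2α = 33.40°
edge 2: e_2 = (+0.73, +0.86);  n_2 = (+0.7624, -0.6471)
edge 4: e_4 = (-1.69, -0.88);  n_4 = (-0.4618, +0.8870)
∠(n_2, n_4) = 157.83°
δ = |180° − 157.83°| = 22.17°
22.17° ≤ 2α = 33.40°  →  valid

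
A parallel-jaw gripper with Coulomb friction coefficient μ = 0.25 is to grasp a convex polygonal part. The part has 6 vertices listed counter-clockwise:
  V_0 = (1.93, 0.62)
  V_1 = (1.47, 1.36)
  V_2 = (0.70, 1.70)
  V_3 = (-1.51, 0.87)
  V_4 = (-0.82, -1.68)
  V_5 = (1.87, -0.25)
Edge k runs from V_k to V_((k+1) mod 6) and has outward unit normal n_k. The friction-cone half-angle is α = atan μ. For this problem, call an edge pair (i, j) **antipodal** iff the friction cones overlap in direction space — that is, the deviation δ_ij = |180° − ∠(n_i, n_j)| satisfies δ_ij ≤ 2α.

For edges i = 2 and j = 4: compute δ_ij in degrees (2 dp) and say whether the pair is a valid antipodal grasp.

δ = 7.41°, valid

α = atan 0.25 = 14.04°;  2α = 28.07°
edge 2: e_2 = (-2.21, -0.83);  n_2 = (-0.3516, +0.9362)
edge 4: e_4 = (+2.69, +1.43);  n_4 = (+0.4694, -0.8830)
∠(n_2, n_4) = 172.59°
δ = |180° − 172.59°| = 7.41°
7.41° ≤ 2α = 28.07°  →  valid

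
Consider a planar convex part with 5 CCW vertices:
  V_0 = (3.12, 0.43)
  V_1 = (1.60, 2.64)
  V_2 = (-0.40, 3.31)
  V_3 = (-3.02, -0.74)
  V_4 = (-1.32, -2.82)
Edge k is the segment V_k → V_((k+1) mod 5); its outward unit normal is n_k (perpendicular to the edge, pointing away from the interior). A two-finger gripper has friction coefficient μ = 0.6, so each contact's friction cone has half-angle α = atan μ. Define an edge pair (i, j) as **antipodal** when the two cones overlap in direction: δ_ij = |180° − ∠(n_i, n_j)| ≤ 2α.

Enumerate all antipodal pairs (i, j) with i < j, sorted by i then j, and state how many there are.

count = 4; pairs: (0,3), (1,3), (1,4), (2,4)

α = atan 0.6 = 30.96°;  2α = 61.93°
n_0 = (+0.8239, +0.5667)
n_1 = (+0.3176, +0.9482)
n_2 = (-0.8396, +0.5432)
n_3 = (-0.7743, -0.6328)
n_4 = (+0.5907, -0.8069)
  (0,1): δ = 143.04°  ·
  (0,2): δ = 67.42°  ·
  (0,3): δ = 4.74°  ✓
  (0,4): δ = 91.68°  ·
  (1,2): δ = 104.38°  ·
  (1,3): δ = 32.22°  ✓
  (1,4): δ = 54.72°  ✓
  (2,3): δ = 107.84°  ·
  (2,4): δ = 20.90°  ✓
  (3,4): δ = 93.06°  ·
antipodal pairs: 4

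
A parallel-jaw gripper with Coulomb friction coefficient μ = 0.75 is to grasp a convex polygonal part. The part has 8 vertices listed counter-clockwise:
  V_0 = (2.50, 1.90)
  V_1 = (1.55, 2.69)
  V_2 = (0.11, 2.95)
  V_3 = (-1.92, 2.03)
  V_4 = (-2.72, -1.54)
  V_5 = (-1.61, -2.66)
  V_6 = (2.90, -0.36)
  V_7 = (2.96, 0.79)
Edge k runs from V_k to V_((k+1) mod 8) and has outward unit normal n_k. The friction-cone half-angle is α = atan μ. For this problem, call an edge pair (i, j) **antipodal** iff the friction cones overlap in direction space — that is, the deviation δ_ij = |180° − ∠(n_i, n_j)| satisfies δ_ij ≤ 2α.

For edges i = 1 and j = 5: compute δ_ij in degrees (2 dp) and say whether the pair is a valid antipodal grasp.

δ = 37.26°, valid

α = atan 0.75 = 36.87°;  2α = 73.74°
edge 1: e_1 = (-1.44, +0.26);  n_1 = (+0.1777, +0.9841)
edge 5: e_5 = (+4.51, +2.30);  n_5 = (+0.4543, -0.8908)
∠(n_1, n_5) = 142.74°
δ = |180° − 142.74°| = 37.26°
37.26° ≤ 2α = 73.74°  →  valid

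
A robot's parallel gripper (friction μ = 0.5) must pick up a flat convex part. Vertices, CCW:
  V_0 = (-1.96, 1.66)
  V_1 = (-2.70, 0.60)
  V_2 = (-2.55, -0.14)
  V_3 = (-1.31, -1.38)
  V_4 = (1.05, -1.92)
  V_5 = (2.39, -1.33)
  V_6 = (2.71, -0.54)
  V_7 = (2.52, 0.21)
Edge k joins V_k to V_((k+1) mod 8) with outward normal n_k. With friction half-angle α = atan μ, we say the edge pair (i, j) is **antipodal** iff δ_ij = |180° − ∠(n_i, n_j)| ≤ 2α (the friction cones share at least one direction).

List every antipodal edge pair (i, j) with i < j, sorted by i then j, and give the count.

α = atan 0.5 = 26.57°;  2α = 53.13°
n_0 = (-0.8200, +0.5724)
n_1 = (-0.9801, -0.1987)
n_2 = (-0.7071, -0.7071)
n_3 = (-0.2230, -0.9748)
n_4 = (+0.4030, -0.9152)
n_5 = (+0.9268, -0.3754)
n_6 = (+0.9694, +0.2456)
n_7 = (+0.3079, +0.9514)
  (0,1): δ = 133.62°  ·
  (0,2): δ = 100.08°  ·
  (0,3): δ = 67.97°  ·
  (0,4): δ = 31.32°  ✓
  (0,5): δ = 12.87°  ✓
  (0,6): δ = 49.14°  ✓
  (0,7): δ = 106.98°  ·
  (1,2): δ = 146.46°  ·
  (1,3): δ = 114.35°  ·
  (1,4): δ = 77.69°  ·
  (1,5): δ = 33.51°  ✓
  (1,6): δ = 2.76°  ✓
  (1,7): δ = 60.61°  ·
  (2,3): δ = 147.89°  ·
  (2,4): δ = 111.24°  ·
  (2,5): δ = 67.05°  ·
  (2,6): δ = 30.78°  ✓
  (2,7): δ = 27.07°  ✓
  (3,4): δ = 143.35°  ·
  (3,5): δ = 99.16°  ·
  (3,6): δ = 62.90°  ·
  (3,7): δ = 5.05°  ✓
  (4,5): δ = 135.81°  ·
  (4,6): δ = 99.55°  ·
  (4,7): δ = 41.70°  ✓
  (5,6): δ = 143.73°  ·
  (5,7): δ = 85.88°  ·
  (6,7): δ = 122.15°  ·
antipodal pairs: 9

count = 9; pairs: (0,4), (0,5), (0,6), (1,5), (1,6), (2,6), (2,7), (3,7), (4,7)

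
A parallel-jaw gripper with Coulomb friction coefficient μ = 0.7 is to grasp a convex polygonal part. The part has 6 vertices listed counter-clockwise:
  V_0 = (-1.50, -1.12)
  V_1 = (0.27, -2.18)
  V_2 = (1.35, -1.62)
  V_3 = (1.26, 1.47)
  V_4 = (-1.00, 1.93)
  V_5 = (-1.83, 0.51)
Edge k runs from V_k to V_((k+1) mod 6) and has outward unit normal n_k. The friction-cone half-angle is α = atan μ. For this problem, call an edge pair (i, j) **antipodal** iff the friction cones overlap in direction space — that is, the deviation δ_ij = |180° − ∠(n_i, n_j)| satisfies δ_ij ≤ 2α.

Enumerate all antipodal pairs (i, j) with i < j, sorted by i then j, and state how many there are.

count = 7; pairs: (0,2), (0,3), (1,3), (1,4), (2,4), (2,5), (3,5)

α = atan 0.7 = 34.99°;  2α = 69.98°
n_0 = (-0.5138, -0.8579)
n_1 = (+0.4603, -0.8878)
n_2 = (+0.9996, +0.0291)
n_3 = (+0.1995, +0.9799)
n_4 = (-0.8633, +0.5046)
n_5 = (-0.9801, -0.1984)
  (0,1): δ = 121.68°  ·
  (0,2): δ = 57.42°  ✓
  (0,3): δ = 19.41°  ✓
  (0,4): δ = 90.61°  ·
  (0,5): δ = 132.36°  ·
  (1,2): δ = 115.74°  ·
  (1,3): δ = 38.91°  ✓
  (1,4): δ = 32.29°  ✓
  (1,5): δ = 74.04°  ·
  (2,3): δ = 103.17°  ·
  (2,4): δ = 31.97°  ✓
  (2,5): δ = 9.78°  ✓
  (3,4): δ = 108.80°  ·
  (3,5): δ = 67.05°  ✓
  (4,5): δ = 138.25°  ·
antipodal pairs: 7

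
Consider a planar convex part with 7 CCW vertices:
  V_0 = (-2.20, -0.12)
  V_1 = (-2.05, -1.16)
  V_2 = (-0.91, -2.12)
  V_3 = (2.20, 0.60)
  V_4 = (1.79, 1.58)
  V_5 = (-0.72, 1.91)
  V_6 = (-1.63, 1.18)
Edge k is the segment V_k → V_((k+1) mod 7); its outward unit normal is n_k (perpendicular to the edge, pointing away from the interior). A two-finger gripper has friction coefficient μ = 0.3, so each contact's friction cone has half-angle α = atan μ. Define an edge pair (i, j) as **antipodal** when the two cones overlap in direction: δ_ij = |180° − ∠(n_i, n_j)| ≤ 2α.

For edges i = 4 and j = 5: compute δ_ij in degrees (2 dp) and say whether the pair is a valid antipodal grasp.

α = atan 0.3 = 16.70°;  2α = 33.40°
edge 4: e_4 = (-2.51, +0.33);  n_4 = (+0.1304, +0.9915)
edge 5: e_5 = (-0.91, -0.73);  n_5 = (-0.6257, +0.7800)
∠(n_4, n_5) = 46.23°
δ = |180° − 46.23°| = 133.77°
133.77° > 2α = 33.40°  →  invalid

δ = 133.77°, invalid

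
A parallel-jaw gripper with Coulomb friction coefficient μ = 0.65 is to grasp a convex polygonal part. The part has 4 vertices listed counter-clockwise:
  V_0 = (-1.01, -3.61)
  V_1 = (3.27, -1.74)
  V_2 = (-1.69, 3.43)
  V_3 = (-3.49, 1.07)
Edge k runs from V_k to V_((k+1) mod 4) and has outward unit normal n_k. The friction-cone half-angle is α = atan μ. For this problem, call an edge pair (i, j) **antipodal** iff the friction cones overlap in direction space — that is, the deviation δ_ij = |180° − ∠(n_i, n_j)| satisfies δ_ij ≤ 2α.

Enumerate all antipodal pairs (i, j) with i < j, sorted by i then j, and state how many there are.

α = atan 0.65 = 33.02°;  2α = 66.05°
n_0 = (+0.4004, -0.9164)
n_1 = (+0.7216, +0.6923)
n_2 = (-0.7951, +0.6064)
n_3 = (-0.8836, -0.4682)
  (0,1): δ = 69.79°  ·
  (0,2): δ = 29.07°  ✓
  (0,3): δ = 94.32°  ·
  (1,2): δ = 81.15°  ·
  (1,3): δ = 15.89°  ✓
  (2,3): δ = 114.75°  ·
antipodal pairs: 2

count = 2; pairs: (0,2), (1,3)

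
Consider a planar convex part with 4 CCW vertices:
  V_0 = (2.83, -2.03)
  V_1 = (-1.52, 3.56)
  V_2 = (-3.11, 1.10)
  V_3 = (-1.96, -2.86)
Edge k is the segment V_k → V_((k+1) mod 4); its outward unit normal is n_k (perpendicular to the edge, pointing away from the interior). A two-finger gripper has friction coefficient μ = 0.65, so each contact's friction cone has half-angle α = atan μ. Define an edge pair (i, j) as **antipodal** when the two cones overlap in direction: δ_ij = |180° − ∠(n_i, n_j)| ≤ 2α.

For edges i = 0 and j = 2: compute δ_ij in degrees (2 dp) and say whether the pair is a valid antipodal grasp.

α = atan 0.65 = 33.02°;  2α = 66.05°
edge 0: e_0 = (-4.35, +5.59);  n_0 = (+0.7892, +0.6141)
edge 2: e_2 = (+1.15, -3.96);  n_2 = (-0.9603, -0.2789)
∠(n_0, n_2) = 158.30°
δ = |180° − 158.30°| = 21.70°
21.70° ≤ 2α = 66.05°  →  valid

δ = 21.70°, valid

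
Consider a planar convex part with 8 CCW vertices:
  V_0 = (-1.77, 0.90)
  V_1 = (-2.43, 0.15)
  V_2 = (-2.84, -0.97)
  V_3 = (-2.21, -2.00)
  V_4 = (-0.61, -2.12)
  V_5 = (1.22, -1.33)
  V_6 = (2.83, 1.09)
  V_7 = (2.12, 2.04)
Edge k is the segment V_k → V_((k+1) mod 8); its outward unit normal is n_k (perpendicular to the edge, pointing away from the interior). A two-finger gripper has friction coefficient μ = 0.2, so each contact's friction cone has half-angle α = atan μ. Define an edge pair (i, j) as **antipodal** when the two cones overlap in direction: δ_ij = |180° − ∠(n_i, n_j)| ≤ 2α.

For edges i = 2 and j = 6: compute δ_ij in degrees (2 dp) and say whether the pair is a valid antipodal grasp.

δ = 5.32°, valid

α = atan 0.2 = 11.31°;  2α = 22.62°
edge 2: e_2 = (+0.63, -1.03);  n_2 = (-0.8531, -0.5218)
edge 6: e_6 = (-0.71, +0.95);  n_6 = (+0.8010, +0.5987)
∠(n_2, n_6) = 174.68°
δ = |180° − 174.68°| = 5.32°
5.32° ≤ 2α = 22.62°  →  valid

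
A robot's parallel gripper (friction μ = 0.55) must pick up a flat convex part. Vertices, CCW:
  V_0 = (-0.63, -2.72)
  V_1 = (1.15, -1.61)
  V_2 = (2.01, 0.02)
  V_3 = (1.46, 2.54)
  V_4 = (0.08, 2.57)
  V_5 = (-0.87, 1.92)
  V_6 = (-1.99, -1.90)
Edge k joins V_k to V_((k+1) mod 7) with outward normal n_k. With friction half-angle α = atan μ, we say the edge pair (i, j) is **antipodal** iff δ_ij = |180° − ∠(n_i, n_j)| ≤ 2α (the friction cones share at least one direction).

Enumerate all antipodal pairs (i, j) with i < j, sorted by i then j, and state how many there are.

count = 8; pairs: (0,3), (0,4), (0,5), (1,4), (1,5), (2,5), (2,6), (3,6)

α = atan 0.55 = 28.81°;  2α = 57.62°
n_0 = (+0.5291, -0.8485)
n_1 = (+0.8844, -0.4666)
n_2 = (+0.9770, +0.2132)
n_3 = (+0.0217, +0.9998)
n_4 = (-0.5647, +0.8253)
n_5 = (-0.9596, +0.2814)
n_6 = (-0.5163, -0.8564)
  (0,1): δ = 149.76°  ·
  (0,2): δ = 109.64°  ·
  (0,3): δ = 33.19°  ✓
  (0,4): δ = 2.43°  ✓
  (0,5): δ = 41.71°  ✓
  (0,6): δ = 116.97°  ·
  (1,2): δ = 139.87°  ·
  (1,3): δ = 63.43°  ·
  (1,4): δ = 27.80°  ✓
  (1,5): δ = 11.48°  ✓
  (1,6): δ = 86.73°  ·
  (2,3): δ = 103.56°  ·
  (2,4): δ = 67.93°  ·
  (2,5): δ = 28.65°  ✓
  (2,6): δ = 46.60°  ✓
  (3,4): δ = 144.37°  ·
  (3,5): δ = 105.10°  ·
  (3,6): δ = 29.84°  ✓
  (4,5): δ = 140.72°  ·
  (4,6): δ = 65.47°  ·
  (5,6): δ = 104.75°  ·
antipodal pairs: 8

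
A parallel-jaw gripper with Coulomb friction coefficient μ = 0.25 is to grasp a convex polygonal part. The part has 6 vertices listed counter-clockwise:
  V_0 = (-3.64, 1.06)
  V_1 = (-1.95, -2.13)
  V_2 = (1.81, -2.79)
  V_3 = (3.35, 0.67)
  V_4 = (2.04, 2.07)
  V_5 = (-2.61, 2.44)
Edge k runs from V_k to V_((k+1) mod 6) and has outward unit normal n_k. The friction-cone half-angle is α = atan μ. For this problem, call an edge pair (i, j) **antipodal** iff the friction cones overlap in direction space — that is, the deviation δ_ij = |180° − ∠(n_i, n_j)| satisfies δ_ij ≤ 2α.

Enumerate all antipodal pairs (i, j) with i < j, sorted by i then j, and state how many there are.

count = 3; pairs: (0,3), (1,4), (2,5)

α = atan 0.25 = 14.04°;  2α = 28.07°
n_0 = (-0.8837, -0.4681)
n_1 = (-0.1729, -0.9849)
n_2 = (+0.9136, -0.4066)
n_3 = (+0.7302, +0.6832)
n_4 = (+0.0793, +0.9968)
n_5 = (-0.8014, +0.5981)
  (0,1): δ = 127.87°  ·
  (0,2): δ = 51.91°  ·
  (0,3): δ = 15.18°  ✓
  (0,4): δ = 57.54°  ·
  (0,5): δ = 115.35°  ·
  (1,2): δ = 104.04°  ·
  (1,3): δ = 36.95°  ·
  (1,4): δ = 5.41°  ✓
  (1,5): δ = 63.22°  ·
  (2,3): δ = 112.91°  ·
  (2,4): δ = 70.56°  ·
  (2,5): δ = 12.74°  ✓
  (3,4): δ = 137.65°  ·
  (3,5): δ = 79.83°  ·
  (4,5): δ = 122.19°  ·
antipodal pairs: 3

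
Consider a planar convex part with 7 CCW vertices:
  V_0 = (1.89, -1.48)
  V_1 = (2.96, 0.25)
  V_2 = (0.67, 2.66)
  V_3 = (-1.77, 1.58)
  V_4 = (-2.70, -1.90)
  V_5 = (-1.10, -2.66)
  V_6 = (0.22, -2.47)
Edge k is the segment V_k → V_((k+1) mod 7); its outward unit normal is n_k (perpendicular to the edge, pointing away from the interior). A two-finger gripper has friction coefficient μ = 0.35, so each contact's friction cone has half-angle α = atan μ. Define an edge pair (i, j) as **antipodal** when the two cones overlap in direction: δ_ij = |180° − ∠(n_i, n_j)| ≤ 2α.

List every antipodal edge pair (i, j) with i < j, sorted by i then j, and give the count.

count = 5; pairs: (0,2), (0,3), (1,4), (2,5), (2,6)

α = atan 0.35 = 19.29°;  2α = 38.58°
n_0 = (+0.8505, -0.5260)
n_1 = (+0.7249, +0.6888)
n_2 = (-0.4047, +0.9144)
n_3 = (-0.9661, +0.2582)
n_4 = (-0.4291, -0.9033)
n_5 = (+0.1425, -0.9898)
n_6 = (+0.5099, -0.8602)
  (0,1): δ = 104.73°  ·
  (0,2): δ = 34.39°  ✓
  (0,3): δ = 16.77°  ✓
  (0,4): δ = 96.33°  ·
  (0,5): δ = 129.93°  ·
  (0,6): δ = 152.40°  ·
  (1,2): δ = 109.66°  ·
  (1,3): δ = 58.50°  ·
  (1,4): δ = 21.05°  ✓
  (1,5): δ = 54.65°  ·
  (1,6): δ = 77.12°  ·
  (2,3): δ = 128.84°  ·
  (2,4): δ = 49.28°  ·
  (2,5): δ = 15.68°  ✓
  (2,6): δ = 6.78°  ✓
  (3,4): δ = 100.45°  ·
  (3,5): δ = 66.85°  ·
  (3,6): δ = 44.38°  ·
  (4,5): δ = 146.40°  ·
  (4,6): δ = 123.93°  ·
  (5,6): δ = 157.53°  ·
antipodal pairs: 5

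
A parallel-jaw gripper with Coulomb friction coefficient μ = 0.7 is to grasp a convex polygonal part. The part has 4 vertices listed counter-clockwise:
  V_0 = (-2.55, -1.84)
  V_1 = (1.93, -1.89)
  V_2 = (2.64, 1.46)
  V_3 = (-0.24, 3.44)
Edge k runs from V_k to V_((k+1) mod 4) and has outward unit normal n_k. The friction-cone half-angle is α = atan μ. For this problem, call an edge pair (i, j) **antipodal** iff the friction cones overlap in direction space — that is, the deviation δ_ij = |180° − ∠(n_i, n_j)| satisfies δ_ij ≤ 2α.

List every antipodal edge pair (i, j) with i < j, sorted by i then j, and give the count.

α = atan 0.7 = 34.99°;  2α = 69.98°
n_0 = (-0.0112, -0.9999)
n_1 = (+0.9783, -0.2073)
n_2 = (+0.5665, +0.8240)
n_3 = (-0.9162, +0.4008)
  (0,1): δ = 101.33°  ·
  (0,2): δ = 33.87°  ✓
  (0,3): δ = 67.01°  ✓
  (1,2): δ = 112.54°  ·
  (1,3): δ = 11.66°  ✓
  (2,3): δ = 79.12°  ·
antipodal pairs: 3

count = 3; pairs: (0,2), (0,3), (1,3)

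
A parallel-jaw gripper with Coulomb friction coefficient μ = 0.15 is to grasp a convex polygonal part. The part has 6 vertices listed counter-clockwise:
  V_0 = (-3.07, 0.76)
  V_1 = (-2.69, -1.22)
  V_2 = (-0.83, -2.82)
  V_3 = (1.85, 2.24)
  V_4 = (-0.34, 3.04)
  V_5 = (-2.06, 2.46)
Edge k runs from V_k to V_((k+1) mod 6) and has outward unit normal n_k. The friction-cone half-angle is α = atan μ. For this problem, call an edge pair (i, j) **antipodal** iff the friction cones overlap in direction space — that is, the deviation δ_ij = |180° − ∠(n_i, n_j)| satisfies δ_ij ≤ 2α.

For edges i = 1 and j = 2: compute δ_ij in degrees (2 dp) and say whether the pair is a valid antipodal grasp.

δ = 77.21°, invalid

α = atan 0.15 = 8.53°;  2α = 17.06°
edge 1: e_1 = (+1.86, -1.60);  n_1 = (-0.6521, -0.7581)
edge 2: e_2 = (+2.68, +5.06);  n_2 = (+0.8837, -0.4680)
∠(n_1, n_2) = 102.79°
δ = |180° − 102.79°| = 77.21°
77.21° > 2α = 17.06°  →  invalid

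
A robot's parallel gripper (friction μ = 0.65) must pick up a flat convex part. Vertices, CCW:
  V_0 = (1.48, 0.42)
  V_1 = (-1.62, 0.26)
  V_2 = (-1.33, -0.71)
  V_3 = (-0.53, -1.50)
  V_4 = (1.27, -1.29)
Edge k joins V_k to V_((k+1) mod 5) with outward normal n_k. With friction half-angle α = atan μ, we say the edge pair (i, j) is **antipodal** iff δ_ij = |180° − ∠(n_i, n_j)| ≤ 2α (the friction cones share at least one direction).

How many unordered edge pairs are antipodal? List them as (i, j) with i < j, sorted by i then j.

count = 4; pairs: (0,2), (0,3), (1,4), (2,4)

α = atan 0.65 = 33.02°;  2α = 66.05°
n_0 = (-0.0515, +0.9987)
n_1 = (-0.9581, -0.2864)
n_2 = (-0.7026, -0.7115)
n_3 = (+0.1159, -0.9933)
n_4 = (+0.9925, -0.1219)
  (0,1): δ = 76.31°  ·
  (0,2): δ = 47.59°  ✓
  (0,3): δ = 3.70°  ✓
  (0,4): δ = 80.04°  ·
  (1,2): δ = 151.28°  ·
  (1,3): δ = 99.99°  ·
  (1,4): δ = 23.65°  ✓
  (2,3): δ = 128.71°  ·
  (2,4): δ = 52.36°  ✓
  (3,4): δ = 103.66°  ·
antipodal pairs: 4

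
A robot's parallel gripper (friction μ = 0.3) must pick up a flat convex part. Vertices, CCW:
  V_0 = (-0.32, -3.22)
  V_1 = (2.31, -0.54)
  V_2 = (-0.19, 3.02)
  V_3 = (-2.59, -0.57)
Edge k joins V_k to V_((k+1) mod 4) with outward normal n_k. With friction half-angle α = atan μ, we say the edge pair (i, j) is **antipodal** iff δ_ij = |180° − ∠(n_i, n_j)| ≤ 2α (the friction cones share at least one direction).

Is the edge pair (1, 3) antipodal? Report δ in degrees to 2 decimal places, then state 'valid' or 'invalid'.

α = atan 0.3 = 16.70°;  2α = 33.40°
edge 1: e_1 = (-2.50, +3.56);  n_1 = (+0.8184, +0.5747)
edge 3: e_3 = (+2.27, -2.65);  n_3 = (-0.7595, -0.6506)
∠(n_1, n_3) = 174.49°
δ = |180° − 174.49°| = 5.51°
5.51° ≤ 2α = 33.40°  →  valid

δ = 5.51°, valid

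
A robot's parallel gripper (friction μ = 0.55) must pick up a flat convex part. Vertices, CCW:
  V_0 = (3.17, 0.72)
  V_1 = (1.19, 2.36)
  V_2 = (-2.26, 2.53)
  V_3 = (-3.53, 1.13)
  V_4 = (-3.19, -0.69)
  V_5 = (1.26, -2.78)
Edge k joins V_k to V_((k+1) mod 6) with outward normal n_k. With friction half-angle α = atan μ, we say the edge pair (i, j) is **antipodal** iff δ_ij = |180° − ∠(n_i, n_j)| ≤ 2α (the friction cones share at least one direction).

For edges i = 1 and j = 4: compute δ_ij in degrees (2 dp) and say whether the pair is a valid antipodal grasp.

α = atan 0.55 = 28.81°;  2α = 57.62°
edge 1: e_1 = (-3.45, +0.17);  n_1 = (+0.0492, +0.9988)
edge 4: e_4 = (+4.45, -2.09);  n_4 = (-0.4251, -0.9051)
∠(n_1, n_4) = 157.66°
δ = |180° − 157.66°| = 22.34°
22.34° ≤ 2α = 57.62°  →  valid

δ = 22.34°, valid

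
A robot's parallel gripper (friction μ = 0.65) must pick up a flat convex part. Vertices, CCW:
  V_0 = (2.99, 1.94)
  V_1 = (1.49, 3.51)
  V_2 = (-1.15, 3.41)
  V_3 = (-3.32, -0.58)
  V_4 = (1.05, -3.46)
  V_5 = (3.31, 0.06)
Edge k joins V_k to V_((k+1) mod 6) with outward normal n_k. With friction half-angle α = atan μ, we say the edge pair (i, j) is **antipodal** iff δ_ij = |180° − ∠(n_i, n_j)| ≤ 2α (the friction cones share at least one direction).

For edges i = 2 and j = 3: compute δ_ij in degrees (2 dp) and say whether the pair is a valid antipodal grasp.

α = atan 0.65 = 33.02°;  2α = 66.05°
edge 2: e_2 = (-2.17, -3.99);  n_2 = (-0.8785, +0.4778)
edge 3: e_3 = (+4.37, -2.88);  n_3 = (-0.5503, -0.8350)
∠(n_2, n_3) = 85.15°
δ = |180° − 85.15°| = 94.85°
94.85° > 2α = 66.05°  →  invalid

δ = 94.85°, invalid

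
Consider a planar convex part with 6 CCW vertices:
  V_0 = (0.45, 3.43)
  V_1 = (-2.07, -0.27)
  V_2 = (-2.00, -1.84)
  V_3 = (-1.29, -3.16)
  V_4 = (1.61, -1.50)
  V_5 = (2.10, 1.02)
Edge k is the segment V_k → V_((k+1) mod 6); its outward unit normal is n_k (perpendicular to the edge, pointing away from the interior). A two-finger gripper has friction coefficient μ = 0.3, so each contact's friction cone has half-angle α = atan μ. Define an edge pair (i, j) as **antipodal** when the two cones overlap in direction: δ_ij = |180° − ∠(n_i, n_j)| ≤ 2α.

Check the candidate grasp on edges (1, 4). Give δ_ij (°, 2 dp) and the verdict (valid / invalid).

α = atan 0.3 = 16.70°;  2α = 33.40°
edge 1: e_1 = (+0.07, -1.57);  n_1 = (-0.9990, -0.0445)
edge 4: e_4 = (+0.49, +2.52);  n_4 = (+0.9816, -0.1909)
∠(n_1, n_4) = 166.44°
δ = |180° − 166.44°| = 13.56°
13.56° ≤ 2α = 33.40°  →  valid

δ = 13.56°, valid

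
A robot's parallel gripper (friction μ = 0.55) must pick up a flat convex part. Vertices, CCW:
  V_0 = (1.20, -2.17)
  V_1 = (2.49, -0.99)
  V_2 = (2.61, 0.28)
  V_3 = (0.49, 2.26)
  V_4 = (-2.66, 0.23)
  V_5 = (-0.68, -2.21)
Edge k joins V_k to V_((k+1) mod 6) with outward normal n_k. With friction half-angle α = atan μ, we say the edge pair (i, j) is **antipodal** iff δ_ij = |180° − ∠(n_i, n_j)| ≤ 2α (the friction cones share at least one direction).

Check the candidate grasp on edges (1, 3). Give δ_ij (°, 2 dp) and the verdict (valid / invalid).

δ = 51.80°, valid

α = atan 0.55 = 28.81°;  2α = 57.62°
edge 1: e_1 = (+0.12, +1.27);  n_1 = (+0.9956, -0.0941)
edge 3: e_3 = (-3.15, -2.03);  n_3 = (-0.5417, +0.8406)
∠(n_1, n_3) = 128.20°
δ = |180° − 128.20°| = 51.80°
51.80° ≤ 2α = 57.62°  →  valid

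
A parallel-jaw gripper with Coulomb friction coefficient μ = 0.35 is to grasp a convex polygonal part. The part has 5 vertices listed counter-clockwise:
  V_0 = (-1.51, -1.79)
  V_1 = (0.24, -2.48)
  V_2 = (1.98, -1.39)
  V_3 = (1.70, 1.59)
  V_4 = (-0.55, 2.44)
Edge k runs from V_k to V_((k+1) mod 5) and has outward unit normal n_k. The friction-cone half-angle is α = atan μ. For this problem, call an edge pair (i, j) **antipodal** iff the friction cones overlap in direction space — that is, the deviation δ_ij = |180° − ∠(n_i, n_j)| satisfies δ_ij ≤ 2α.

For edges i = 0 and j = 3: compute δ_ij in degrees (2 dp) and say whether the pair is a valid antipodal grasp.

δ = 0.82°, valid

α = atan 0.35 = 19.29°;  2α = 38.58°
edge 0: e_0 = (+1.75, -0.69);  n_0 = (-0.3668, -0.9303)
edge 3: e_3 = (-2.25, +0.85);  n_3 = (+0.3534, +0.9355)
∠(n_0, n_3) = 179.18°
δ = |180° − 179.18°| = 0.82°
0.82° ≤ 2α = 38.58°  →  valid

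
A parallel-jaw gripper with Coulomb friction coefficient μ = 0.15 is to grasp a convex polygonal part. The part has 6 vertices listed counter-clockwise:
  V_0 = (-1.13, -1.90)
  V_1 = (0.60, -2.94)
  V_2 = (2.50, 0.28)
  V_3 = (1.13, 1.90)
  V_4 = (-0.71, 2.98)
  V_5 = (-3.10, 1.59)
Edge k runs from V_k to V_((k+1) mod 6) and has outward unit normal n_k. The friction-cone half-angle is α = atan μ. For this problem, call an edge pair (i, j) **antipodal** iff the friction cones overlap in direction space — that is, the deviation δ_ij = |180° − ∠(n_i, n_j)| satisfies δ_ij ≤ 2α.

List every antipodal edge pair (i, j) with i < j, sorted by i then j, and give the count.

α = atan 0.15 = 8.53°;  2α = 17.06°
n_0 = (-0.5152, -0.8571)
n_1 = (+0.8612, -0.5082)
n_2 = (+0.7636, +0.6457)
n_3 = (+0.5062, +0.8624)
n_4 = (-0.5027, +0.8644)
n_5 = (-0.8708, -0.4916)
  (0,1): δ = 89.53°  ·
  (0,2): δ = 18.77°  ·
  (0,3): δ = 0.60°  ✓
  (0,4): δ = 61.19°  ·
  (0,5): δ = 150.46°  ·
  (1,2): δ = 109.24°  ·
  (1,3): δ = 89.87°  ·
  (1,4): δ = 29.27°  ·
  (1,5): δ = 59.99°  ·
  (2,3): δ = 160.63°  ·
  (2,4): δ = 100.04°  ·
  (2,5): δ = 10.78°  ✓
  (3,4): δ = 119.41°  ·
  (3,5): δ = 30.15°  ·
  (4,5): δ = 90.74°  ·
antipodal pairs: 2

count = 2; pairs: (0,3), (2,5)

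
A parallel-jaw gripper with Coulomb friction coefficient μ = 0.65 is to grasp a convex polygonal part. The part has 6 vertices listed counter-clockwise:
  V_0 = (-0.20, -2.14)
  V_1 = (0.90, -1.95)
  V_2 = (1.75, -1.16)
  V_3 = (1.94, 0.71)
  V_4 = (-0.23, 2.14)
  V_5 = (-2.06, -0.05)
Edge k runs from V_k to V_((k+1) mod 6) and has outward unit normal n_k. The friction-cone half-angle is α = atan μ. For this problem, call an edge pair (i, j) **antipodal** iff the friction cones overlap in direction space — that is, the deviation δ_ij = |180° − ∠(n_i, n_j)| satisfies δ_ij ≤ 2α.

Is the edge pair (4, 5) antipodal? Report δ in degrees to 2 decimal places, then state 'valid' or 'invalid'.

α = atan 0.65 = 33.02°;  2α = 66.05°
edge 4: e_4 = (-1.83, -2.19);  n_4 = (-0.7674, +0.6412)
edge 5: e_5 = (+1.86, -2.09);  n_5 = (-0.7470, -0.6648)
∠(n_4, n_5) = 81.55°
δ = |180° − 81.55°| = 98.45°
98.45° > 2α = 66.05°  →  invalid

δ = 98.45°, invalid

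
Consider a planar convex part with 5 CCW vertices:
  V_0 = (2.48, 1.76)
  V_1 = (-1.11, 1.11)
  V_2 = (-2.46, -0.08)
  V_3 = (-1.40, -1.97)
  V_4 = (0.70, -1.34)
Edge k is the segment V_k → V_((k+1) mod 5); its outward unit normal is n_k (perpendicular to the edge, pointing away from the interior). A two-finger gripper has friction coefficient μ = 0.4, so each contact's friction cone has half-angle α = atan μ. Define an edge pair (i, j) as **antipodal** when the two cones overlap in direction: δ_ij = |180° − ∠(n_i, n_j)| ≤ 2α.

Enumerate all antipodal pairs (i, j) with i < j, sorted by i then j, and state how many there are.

count = 3; pairs: (0,3), (1,3), (1,4)

α = atan 0.4 = 21.80°;  2α = 43.60°
n_0 = (-0.1782, +0.9840)
n_1 = (-0.6613, +0.7502)
n_2 = (-0.8722, -0.4892)
n_3 = (+0.2873, -0.9578)
n_4 = (+0.8672, -0.4979)
  (0,1): δ = 148.87°  ·
  (0,2): δ = 70.98°  ·
  (0,3): δ = 6.44°  ✓
  (0,4): δ = 49.87°  ·
  (1,2): δ = 102.11°  ·
  (1,3): δ = 24.70°  ✓
  (1,4): δ = 18.74°  ✓
  (2,3): δ = 102.59°  ·
  (2,4): δ = 59.15°  ·
  (3,4): δ = 136.56°  ·
antipodal pairs: 3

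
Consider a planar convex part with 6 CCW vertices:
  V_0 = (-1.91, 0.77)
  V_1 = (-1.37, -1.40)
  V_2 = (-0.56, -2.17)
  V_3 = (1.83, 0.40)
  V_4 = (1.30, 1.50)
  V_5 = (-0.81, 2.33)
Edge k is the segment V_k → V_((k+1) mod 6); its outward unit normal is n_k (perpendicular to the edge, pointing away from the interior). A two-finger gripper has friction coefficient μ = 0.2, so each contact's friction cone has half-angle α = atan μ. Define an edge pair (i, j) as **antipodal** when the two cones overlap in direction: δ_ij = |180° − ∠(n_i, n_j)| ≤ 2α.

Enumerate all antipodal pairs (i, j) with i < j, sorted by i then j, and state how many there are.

α = atan 0.2 = 11.31°;  2α = 22.62°
n_0 = (-0.9704, -0.2415)
n_1 = (-0.6890, -0.7248)
n_2 = (+0.7323, -0.6810)
n_3 = (+0.9009, +0.4341)
n_4 = (+0.3661, +0.9306)
n_5 = (-0.8173, +0.5763)
  (0,1): δ = 147.52°  ·
  (0,2): δ = 56.90°  ·
  (0,3): δ = 11.75°  ✓
  (0,4): δ = 54.55°  ·
  (0,5): δ = 130.84°  ·
  (1,2): δ = 89.37°  ·
  (1,3): δ = 20.72°  ✓
  (1,4): δ = 22.08°  ✓
  (1,5): δ = 98.36°  ·
  (2,3): δ = 111.35°  ·
  (2,4): δ = 68.55°  ·
  (2,5): δ = 7.73°  ✓
  (3,4): δ = 137.20°  ·
  (3,5): δ = 60.91°  ·
  (4,5): δ = 103.72°  ·
antipodal pairs: 4

count = 4; pairs: (0,3), (1,3), (1,4), (2,5)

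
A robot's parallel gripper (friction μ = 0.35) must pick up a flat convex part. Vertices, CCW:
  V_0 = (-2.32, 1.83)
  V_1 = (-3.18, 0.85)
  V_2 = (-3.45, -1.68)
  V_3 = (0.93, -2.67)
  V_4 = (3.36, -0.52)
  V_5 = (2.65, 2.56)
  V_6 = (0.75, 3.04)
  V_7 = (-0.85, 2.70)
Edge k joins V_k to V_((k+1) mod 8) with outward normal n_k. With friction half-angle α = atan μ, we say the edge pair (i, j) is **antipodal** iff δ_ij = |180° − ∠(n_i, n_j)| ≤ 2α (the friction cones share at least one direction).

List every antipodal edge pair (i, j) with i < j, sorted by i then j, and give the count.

α = atan 0.35 = 19.29°;  2α = 38.58°
n_0 = (-0.7516, +0.6596)
n_1 = (-0.9944, +0.1061)
n_2 = (-0.2205, -0.9754)
n_3 = (+0.6626, -0.7489)
n_4 = (+0.9744, +0.2246)
n_5 = (+0.2449, +0.9695)
n_6 = (-0.2079, +0.9782)
n_7 = (-0.5093, +0.8606)
  (0,1): δ = 144.82°  ·
  (0,2): δ = 61.47°  ·
  (0,3): δ = 7.23°  ✓
  (0,4): δ = 54.25°  ·
  (0,5): δ = 117.09°  ·
  (0,6): δ = 143.27°  ·
  (0,7): δ = 161.89°  ·
  (1,2): δ = 96.64°  ·
  (1,3): δ = 42.41°  ·
  (1,4): δ = 19.07°  ✓
  (1,5): δ = 81.91°  ·
  (1,6): δ = 108.09°  ·
  (1,7): δ = 126.71°  ·
  (2,3): δ = 125.76°  ·
  (2,4): δ = 64.28°  ·
  (2,5): δ = 1.44°  ✓
  (2,6): δ = 24.73°  ✓
  (2,7): δ = 43.36°  ·
  (3,4): δ = 118.52°  ·
  (3,5): δ = 55.68°  ·
  (3,6): δ = 29.50°  ✓
  (3,7): δ = 10.88°  ✓
  (4,5): δ = 117.16°  ·
  (4,6): δ = 90.98°  ·
  (4,7): δ = 72.36°  ·
  (5,6): δ = 153.83°  ·
  (5,7): δ = 135.20°  ·
  (6,7): δ = 161.38°  ·
antipodal pairs: 6

count = 6; pairs: (0,3), (1,4), (2,5), (2,6), (3,6), (3,7)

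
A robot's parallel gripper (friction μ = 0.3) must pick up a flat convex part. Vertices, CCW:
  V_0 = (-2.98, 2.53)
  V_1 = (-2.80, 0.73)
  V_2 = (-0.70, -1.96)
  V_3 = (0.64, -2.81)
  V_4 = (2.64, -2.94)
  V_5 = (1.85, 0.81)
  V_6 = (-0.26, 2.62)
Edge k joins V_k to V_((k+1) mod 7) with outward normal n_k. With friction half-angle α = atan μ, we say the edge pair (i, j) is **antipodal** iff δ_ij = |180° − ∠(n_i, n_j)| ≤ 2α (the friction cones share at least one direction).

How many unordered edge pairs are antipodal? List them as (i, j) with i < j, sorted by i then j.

α = atan 0.3 = 16.70°;  2α = 33.40°
n_0 = (-0.9950, -0.0995)
n_1 = (-0.7882, -0.6154)
n_2 = (-0.5357, -0.8444)
n_3 = (-0.0649, -0.9979)
n_4 = (+0.9785, +0.2061)
n_5 = (+0.6511, +0.7590)
n_6 = (-0.0331, +0.9995)
  (0,1): δ = 147.73°  ·
  (0,2): δ = 128.10°  ·
  (0,3): δ = 99.43°  ·
  (0,4): δ = 6.19°  ✓
  (0,5): δ = 43.67°  ·
  (0,6): δ = 86.18°  ·
  (1,2): δ = 160.37°  ·
  (1,3): δ = 131.70°  ·
  (1,4): δ = 26.08°  ✓
  (1,5): δ = 11.40°  ✓
  (1,6): δ = 53.92°  ·
  (2,3): δ = 151.33°  ·
  (2,4): δ = 45.72°  ·
  (2,5): δ = 8.24°  ✓
  (2,6): δ = 34.28°  ·
  (3,4): δ = 74.38°  ·
  (3,5): δ = 36.90°  ·
  (3,6): δ = 5.61°  ✓
  (4,5): δ = 142.52°  ·
  (4,6): δ = 100.00°  ·
  (5,6): δ = 137.48°  ·
antipodal pairs: 5

count = 5; pairs: (0,4), (1,4), (1,5), (2,5), (3,6)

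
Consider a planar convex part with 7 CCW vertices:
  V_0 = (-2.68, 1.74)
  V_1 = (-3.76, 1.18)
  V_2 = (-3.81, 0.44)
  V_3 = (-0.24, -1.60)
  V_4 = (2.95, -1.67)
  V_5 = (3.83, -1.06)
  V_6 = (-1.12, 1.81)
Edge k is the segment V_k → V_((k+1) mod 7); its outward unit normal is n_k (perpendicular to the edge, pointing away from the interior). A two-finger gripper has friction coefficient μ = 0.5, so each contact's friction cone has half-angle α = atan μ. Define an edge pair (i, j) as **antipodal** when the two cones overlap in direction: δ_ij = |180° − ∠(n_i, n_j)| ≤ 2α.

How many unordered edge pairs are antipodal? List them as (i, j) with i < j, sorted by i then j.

count = 8; pairs: (0,3), (0,4), (1,4), (2,5), (2,6), (3,5), (3,6), (4,6)

α = atan 0.5 = 26.57°;  2α = 53.13°
n_0 = (-0.4603, +0.8878)
n_1 = (-0.9977, +0.0674)
n_2 = (-0.4961, -0.8682)
n_3 = (-0.0219, -0.9998)
n_4 = (+0.5697, -0.8219)
n_5 = (+0.5016, +0.8651)
n_6 = (-0.0448, +0.9990)
  (0,1): δ = 121.27°  ·
  (0,2): δ = 57.15°  ·
  (0,3): δ = 28.66°  ✓
  (0,4): δ = 7.32°  ✓
  (0,5): δ = 122.49°  ·
  (0,6): δ = 155.16°  ·
  (1,2): δ = 115.88°  ·
  (1,3): δ = 87.39°  ·
  (1,4): δ = 51.41°  ✓
  (1,5): δ = 63.76°  ·
  (1,6): δ = 96.43°  ·
  (2,3): δ = 151.51°  ·
  (2,4): δ = 115.53°  ·
  (2,5): δ = 0.36°  ✓
  (2,6): δ = 32.31°  ✓
  (3,4): δ = 144.01°  ·
  (3,5): δ = 28.85°  ✓
  (3,6): δ = 3.83°  ✓
  (4,5): δ = 64.83°  ·
  (4,6): δ = 32.16°  ✓
  (5,6): δ = 147.33°  ·
antipodal pairs: 8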